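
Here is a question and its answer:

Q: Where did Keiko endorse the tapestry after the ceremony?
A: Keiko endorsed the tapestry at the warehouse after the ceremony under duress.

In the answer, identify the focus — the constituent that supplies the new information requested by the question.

The wh-word "where" asks about the location.
In the answer, "Keiko", "the tapestry" and "after the ceremony" are given — repeated from the question.
"under duress" is also new, but it specifies the manner, which is not what the question asks about — so it is not the focus.
The constituent filling the location gap is "at the warehouse"; that is the focus.

at the warehouse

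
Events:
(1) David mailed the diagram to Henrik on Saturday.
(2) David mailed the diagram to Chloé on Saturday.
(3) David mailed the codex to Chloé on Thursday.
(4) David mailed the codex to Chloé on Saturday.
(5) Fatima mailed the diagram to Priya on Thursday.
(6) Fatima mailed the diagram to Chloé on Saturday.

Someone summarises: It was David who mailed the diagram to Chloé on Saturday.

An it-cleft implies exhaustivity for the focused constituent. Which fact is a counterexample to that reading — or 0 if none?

The cleft puts "David" in focus and presupposes the open proposition with the diagram as thing and Chloé as recipient and on Saturday as setting.
Exhaustivity: David is the only agent satisfying that background.
But fact (6) also has the diagram as thing and Chloé as recipient and on Saturday as setting, with agent = Fatima — so the exhaustive reading fails.

6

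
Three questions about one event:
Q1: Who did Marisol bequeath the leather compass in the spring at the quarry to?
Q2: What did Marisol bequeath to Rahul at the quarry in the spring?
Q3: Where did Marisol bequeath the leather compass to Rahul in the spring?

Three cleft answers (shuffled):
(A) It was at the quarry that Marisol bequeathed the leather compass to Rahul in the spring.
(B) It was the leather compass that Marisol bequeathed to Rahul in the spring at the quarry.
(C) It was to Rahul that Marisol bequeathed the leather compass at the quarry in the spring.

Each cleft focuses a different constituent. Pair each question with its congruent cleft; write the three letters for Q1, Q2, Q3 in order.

Q1 asks about the recipient; cleft (C) focuses "to Rahul", which is the recipient — so Q1 → C.
Q2 asks about the direct object; cleft (B) focuses "the leather compass", which is the direct object — so Q2 → B.
Q3 asks about the location; cleft (A) focuses "at the quarry", which is the location — so Q3 → A.
Mapping: Q1→C, Q2→B, Q3→A.

CBA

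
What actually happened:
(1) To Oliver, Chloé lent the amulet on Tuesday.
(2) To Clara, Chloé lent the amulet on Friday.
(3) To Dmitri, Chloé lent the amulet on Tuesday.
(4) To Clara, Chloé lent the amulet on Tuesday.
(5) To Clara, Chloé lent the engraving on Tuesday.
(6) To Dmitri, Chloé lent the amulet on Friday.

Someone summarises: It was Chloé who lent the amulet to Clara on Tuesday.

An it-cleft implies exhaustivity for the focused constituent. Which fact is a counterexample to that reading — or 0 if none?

Focus of the cleft: "Chloé" (the agent). Presupposed background: thing = the amulet, recipient = Clara, setting = on Tuesday.
The exhaustive reading says no other agent fits that background.
No listed fact matches the background with a different agent. Exhaustivity holds.

0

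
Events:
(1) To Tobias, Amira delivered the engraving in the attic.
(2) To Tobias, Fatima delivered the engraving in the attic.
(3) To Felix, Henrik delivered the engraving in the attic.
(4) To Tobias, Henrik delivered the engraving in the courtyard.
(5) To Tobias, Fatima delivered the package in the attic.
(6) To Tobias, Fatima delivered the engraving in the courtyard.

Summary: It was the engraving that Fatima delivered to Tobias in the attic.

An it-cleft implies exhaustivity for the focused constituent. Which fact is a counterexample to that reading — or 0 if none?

Focus of the cleft: "the engraving" (the thing). Presupposed background: same agent, recipient, setting (Fatima / Tobias / in the attic).
The exhaustive reading says no other thing fits that background.
But fact (5) also has same agent, recipient, setting (Fatima / Tobias / in the attic), with thing = the package — so the exhaustive reading fails.

5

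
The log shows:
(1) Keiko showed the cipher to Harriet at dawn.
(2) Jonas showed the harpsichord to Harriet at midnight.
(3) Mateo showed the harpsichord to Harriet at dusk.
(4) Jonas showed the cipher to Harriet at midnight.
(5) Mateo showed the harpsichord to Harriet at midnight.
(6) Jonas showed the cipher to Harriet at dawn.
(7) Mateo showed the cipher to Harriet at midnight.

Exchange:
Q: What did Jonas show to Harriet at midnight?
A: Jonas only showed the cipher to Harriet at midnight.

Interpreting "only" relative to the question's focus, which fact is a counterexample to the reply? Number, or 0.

The question "What did ...?" targets the thing, so in the reply the focus falls on "the cipher".
So "only" ranges over things; the rest (agent = Jonas, recipient = Harriet, setting = at midnight) is presupposed.
Fact (2) keeps agent = Jonas, recipient = Harriet, setting = at midnight but has thing = the harpsichord; that refutes the reply.
(Fact (6) would refute a reading with focus on the setting — but that is not what the question asks.)

2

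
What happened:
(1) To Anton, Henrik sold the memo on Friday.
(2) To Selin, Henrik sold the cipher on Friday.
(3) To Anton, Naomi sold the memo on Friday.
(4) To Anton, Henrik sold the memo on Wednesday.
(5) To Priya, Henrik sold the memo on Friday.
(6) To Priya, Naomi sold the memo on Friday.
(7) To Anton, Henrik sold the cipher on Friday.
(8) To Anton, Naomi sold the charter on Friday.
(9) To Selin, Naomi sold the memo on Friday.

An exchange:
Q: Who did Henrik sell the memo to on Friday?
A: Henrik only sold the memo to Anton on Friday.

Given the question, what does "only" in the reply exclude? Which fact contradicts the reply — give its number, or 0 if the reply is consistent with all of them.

5

The question "Who did ... to ...?" targets the recipient, so in the reply the focus falls on "Anton".
"Only" then excludes alternative recipients while the background — agent = Henrik, thing = the memo, setting = on Friday — is held fixed.
Fact (5) keeps agent = Henrik, thing = the memo, setting = on Friday but has recipient = Priya; that refutes the reply.
(Fact (4) would refute a reading with focus on the setting — but that is not what the question asks.)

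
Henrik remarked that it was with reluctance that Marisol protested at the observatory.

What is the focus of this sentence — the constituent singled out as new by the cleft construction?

In an it-cleft "It was X that/who ...", the clefted constituent X is the focus; the that/who-clause expresses the presupposed open proposition.
Here the focus is "with reluctance". The backgrounded (presupposed) material includes "Marisol" and "at the observatory".

with reluctance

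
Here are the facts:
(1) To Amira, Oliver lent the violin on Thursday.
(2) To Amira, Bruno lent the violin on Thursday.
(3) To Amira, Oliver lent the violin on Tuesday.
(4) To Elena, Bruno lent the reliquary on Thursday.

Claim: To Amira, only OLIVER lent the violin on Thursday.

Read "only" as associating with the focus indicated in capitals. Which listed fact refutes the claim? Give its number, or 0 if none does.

The capitals mark "Oliver" as focus. So "only" rules out other agents, with the rest (thing = the violin, recipient = Amira, setting = on Thursday) as background.
Fact (2) matches on thing = the violin, recipient = Amira, setting = on Thursday, but has agent = Bruno instead. That refutes the claim.

2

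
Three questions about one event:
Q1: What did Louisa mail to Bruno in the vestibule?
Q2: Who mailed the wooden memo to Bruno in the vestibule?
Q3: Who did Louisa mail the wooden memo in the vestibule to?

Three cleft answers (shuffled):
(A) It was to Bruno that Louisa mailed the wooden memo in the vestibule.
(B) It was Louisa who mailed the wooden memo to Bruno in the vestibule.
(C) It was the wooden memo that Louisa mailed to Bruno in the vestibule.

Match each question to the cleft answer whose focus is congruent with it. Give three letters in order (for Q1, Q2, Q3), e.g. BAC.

CBA

Q1 asks about the direct object; cleft (C) focuses "the wooden memo", which is the direct object — so Q1 → C.
Q2 asks about the subject (agent); cleft (B) focuses "Louisa", which is the subject (agent) — so Q2 → B.
Q3 asks about the recipient; cleft (A) focuses "to Bruno", which is the recipient — so Q3 → A.
Mapping: Q1→C, Q2→B, Q3→A.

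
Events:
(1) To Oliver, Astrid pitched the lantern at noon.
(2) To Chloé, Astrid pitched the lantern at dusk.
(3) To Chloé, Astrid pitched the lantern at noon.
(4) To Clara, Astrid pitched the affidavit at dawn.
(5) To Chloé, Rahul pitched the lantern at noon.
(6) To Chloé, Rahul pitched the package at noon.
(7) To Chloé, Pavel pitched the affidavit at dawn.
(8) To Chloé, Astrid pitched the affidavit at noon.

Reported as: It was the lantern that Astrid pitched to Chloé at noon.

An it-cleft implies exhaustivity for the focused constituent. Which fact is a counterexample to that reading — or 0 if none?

8

Focus of the cleft: "the lantern" (the thing). Presupposed background: same agent, recipient, setting (Astrid / Chloé / at noon).
The exhaustive reading says no other thing fits that background.
But fact (8) also has same agent, recipient, setting (Astrid / Chloé / at noon), with thing = the affidavit — so the exhaustive reading fails.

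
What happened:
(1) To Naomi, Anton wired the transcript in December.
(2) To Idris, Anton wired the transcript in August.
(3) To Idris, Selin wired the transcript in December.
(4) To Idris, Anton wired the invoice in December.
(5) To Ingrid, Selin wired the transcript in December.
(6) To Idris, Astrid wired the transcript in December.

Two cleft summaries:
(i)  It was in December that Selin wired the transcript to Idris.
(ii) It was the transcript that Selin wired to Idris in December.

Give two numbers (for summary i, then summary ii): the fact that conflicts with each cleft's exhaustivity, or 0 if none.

0, 0

Summary (i) focuses "in December" (the setting); background same agent, thing, recipient (Selin / the transcript / Idris). No fact matches that background with a different setting, so 0.
Summary (ii) focuses "the transcript" (the thing); background same agent, recipient, setting (Selin / Idris / in December). No fact matches that background with a different thing, so 0.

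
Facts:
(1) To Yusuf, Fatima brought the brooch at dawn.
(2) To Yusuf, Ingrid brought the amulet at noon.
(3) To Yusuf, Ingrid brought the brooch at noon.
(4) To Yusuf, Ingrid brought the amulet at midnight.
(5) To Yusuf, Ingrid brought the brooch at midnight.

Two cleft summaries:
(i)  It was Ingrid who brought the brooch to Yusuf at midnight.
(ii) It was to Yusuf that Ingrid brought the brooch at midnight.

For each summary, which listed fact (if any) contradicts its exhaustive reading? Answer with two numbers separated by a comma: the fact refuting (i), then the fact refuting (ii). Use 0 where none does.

0, 0

Summary (i) focuses "Ingrid" (the agent); background the brooch as thing and Yusuf as recipient and at midnight as setting. No fact matches that background with a different agent, so 0.
Summary (ii) focuses "Yusuf" (the recipient); background Ingrid as agent and the brooch as thing and at midnight as setting. No fact matches that background with a different recipient, so 0.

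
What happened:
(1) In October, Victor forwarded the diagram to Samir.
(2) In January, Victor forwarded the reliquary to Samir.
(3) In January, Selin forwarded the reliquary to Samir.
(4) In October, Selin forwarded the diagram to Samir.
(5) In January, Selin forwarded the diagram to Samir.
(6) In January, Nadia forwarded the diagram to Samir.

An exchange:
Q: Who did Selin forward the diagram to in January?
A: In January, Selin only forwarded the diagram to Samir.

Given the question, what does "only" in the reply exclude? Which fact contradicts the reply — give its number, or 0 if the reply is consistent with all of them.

0

Answering "Who did ... to ...?" puts focus on the recipient — here, "Samir".
"Only" then excludes alternative recipients while the background — same agent, thing, setting (Selin / the diagram / in January) — is held fixed.
No fact keeps same agent, thing, setting (Selin / the diagram / in January) while changing the recipient; every other fact differs on something backgrounded. The reply stands.
(Fact (3) would refute a reading with focus on the thing — but that is not what the question asks.)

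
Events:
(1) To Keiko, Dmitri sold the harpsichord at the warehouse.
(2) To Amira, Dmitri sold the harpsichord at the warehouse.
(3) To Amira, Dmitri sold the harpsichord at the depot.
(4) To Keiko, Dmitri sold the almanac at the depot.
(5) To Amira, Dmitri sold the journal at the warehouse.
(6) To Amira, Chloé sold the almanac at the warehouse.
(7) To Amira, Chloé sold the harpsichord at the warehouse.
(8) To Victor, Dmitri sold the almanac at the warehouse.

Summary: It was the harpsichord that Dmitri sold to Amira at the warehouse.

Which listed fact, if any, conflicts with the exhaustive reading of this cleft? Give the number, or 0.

5

The cleft puts "the harpsichord" in focus and presupposes the open proposition with Dmitri as agent and Amira as recipient and at the warehouse as setting.
The exhaustive reading says no other thing fits that background.
But fact (5) also has Dmitri as agent and Amira as recipient and at the warehouse as setting, with thing = the journal — so the exhaustive reading fails.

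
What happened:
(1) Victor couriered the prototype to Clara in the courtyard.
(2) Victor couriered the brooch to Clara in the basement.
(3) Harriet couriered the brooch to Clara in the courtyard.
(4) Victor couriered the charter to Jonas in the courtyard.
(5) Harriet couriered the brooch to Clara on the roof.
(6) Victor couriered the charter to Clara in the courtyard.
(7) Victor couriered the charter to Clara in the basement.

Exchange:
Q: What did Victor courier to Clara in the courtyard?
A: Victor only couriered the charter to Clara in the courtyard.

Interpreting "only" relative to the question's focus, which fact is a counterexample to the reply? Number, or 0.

The question "What did ...?" targets the thing, so in the reply the focus falls on "the charter".
So "only" ranges over things; the rest (same agent, recipient, setting (Victor / Clara / in the courtyard)) is presupposed.
Fact (1) keeps same agent, recipient, setting (Victor / Clara / in the courtyard) but has thing = the prototype; that refutes the reply.
(Fact (7) would refute a reading with focus on the setting — but that is not what the question asks.)

1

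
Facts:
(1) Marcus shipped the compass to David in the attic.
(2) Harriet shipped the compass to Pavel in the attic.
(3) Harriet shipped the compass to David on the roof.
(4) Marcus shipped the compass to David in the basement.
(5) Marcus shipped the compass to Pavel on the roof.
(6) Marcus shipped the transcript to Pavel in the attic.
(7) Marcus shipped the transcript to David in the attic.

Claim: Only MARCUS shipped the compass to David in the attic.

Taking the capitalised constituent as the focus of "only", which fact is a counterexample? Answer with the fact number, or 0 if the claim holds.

0

Focus (in capitals) is "Marcus" — the agent. "Only" excludes alternative agents while holding fixed the compass as thing and David as recipient and in the attic as setting.
No fact matches the compass as thing and David as recipient and in the attic as setting with a different agent — every other fact differs on at least one backgrounded slot. So no fact refutes it.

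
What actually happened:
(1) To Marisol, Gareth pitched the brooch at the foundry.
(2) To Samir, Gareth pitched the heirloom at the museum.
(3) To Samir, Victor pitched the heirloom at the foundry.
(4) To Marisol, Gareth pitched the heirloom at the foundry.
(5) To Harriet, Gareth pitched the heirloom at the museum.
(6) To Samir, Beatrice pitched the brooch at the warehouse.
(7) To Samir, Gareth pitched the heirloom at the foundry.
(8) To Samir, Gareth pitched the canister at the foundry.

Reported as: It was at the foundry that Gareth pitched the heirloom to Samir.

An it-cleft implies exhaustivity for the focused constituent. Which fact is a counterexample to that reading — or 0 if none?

2

Focus of the cleft: "at the foundry" (the setting). Presupposed background: Gareth as agent and the heirloom as thing and Samir as recipient.
Exhaustivity: at the foundry is the only setting satisfying that background.
But fact (2) also has Gareth as agent and the heirloom as thing and Samir as recipient, with setting = at the museum — so the exhaustive reading fails.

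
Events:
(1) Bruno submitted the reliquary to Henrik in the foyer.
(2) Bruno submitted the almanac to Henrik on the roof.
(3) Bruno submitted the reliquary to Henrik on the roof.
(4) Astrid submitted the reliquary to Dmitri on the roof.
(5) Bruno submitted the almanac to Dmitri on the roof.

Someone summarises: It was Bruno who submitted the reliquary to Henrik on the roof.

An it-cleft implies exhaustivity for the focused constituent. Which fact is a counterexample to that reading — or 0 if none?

0

The cleft puts "Bruno" in focus and presupposes the open proposition with thing = the reliquary, recipient = Henrik, setting = on the roof.
Exhaustivity: Bruno is the only agent satisfying that background.
No listed fact matches the background with a different agent. Exhaustivity holds.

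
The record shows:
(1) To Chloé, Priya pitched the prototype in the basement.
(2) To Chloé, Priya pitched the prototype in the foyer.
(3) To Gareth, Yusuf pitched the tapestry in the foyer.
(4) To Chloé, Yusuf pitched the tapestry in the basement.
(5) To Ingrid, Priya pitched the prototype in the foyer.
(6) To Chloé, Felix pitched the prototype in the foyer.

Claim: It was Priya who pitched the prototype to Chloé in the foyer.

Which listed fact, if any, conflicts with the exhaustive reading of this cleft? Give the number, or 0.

6

Focus of the cleft: "Priya" (the agent). Presupposed background: same thing, recipient, setting (the prototype / Chloé / in the foyer).
The exhaustive reading says no other agent fits that background.
But fact (6) also has same thing, recipient, setting (the prototype / Chloé / in the foyer), with agent = Felix — so the exhaustive reading fails.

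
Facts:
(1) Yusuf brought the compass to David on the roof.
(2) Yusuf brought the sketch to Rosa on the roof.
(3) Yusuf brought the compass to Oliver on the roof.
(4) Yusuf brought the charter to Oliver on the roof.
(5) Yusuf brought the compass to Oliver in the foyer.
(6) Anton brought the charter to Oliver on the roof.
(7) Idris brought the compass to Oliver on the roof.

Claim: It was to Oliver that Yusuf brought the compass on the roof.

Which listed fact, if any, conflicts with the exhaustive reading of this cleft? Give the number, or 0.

The cleft puts "Oliver" in focus and presupposes the open proposition with same agent, thing, setting (Yusuf / the compass / on the roof).
The exhaustive reading says no other recipient fits that background.
Fact (1) shares the background but with recipient = David; exhaustivity is violated.

1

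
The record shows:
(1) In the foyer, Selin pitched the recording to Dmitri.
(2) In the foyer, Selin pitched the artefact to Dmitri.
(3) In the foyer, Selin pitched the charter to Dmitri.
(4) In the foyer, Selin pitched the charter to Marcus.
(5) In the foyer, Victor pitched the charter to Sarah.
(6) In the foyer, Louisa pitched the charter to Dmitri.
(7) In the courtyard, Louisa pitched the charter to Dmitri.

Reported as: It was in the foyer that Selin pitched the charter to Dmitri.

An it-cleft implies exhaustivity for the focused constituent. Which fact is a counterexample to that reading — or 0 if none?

The cleft puts "in the foyer" in focus and presupposes the open proposition with agent = Selin, thing = the charter, recipient = Dmitri.
The exhaustive reading says no other setting fits that background.
No listed fact matches the background with a different setting. Exhaustivity holds.

0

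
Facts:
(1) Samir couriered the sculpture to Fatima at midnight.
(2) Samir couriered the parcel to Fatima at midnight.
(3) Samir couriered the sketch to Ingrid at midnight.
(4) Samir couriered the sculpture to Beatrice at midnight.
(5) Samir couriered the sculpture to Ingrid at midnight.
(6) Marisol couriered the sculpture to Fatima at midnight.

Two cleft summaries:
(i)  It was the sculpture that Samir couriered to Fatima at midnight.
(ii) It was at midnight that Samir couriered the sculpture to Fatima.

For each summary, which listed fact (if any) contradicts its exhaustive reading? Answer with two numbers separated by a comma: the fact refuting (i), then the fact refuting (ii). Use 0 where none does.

Summary (i) focuses "the sculpture" (the thing); background same agent, recipient, setting (Samir / Fatima / at midnight). Fact (2) matches that background with thing = the parcel — refutes (i).
Summary (ii) focuses "at midnight" (the setting); background same agent, thing, recipient (Samir / the sculpture / Fatima). No fact matches that background with a different setting, so 0.

2, 0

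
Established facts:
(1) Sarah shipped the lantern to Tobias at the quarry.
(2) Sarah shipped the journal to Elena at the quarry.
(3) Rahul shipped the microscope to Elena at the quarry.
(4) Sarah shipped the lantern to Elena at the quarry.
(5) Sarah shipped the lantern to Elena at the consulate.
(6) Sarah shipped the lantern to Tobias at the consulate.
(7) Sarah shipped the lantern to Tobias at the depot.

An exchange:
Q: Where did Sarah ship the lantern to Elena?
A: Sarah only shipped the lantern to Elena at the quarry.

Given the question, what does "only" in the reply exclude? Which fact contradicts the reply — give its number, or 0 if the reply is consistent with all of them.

5

The question "Where did ...?" targets the setting, so in the reply the focus falls on "at the quarry".
So "only" ranges over settings; the rest (Sarah as agent and the lantern as thing and Elena as recipient) is presupposed.
Fact (5) keeps Sarah as agent and the lantern as thing and Elena as recipient but has setting = at the consulate; that refutes the reply.
(Fact (2) would refute a reading with focus on the thing — but that is not what the question asks.)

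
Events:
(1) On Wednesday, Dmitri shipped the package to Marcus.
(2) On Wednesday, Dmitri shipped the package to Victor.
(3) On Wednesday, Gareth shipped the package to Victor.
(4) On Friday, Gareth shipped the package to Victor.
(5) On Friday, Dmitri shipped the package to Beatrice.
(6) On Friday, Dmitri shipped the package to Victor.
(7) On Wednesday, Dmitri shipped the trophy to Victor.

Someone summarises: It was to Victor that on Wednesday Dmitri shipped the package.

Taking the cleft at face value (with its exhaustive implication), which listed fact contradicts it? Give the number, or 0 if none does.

1

The cleft puts "Victor" in focus and presupposes the open proposition with same agent, thing, setting (Dmitri / the package / on Wednesday).
The exhaustive reading says no other recipient fits that background.
Fact (1) shares the background but with recipient = Marcus; exhaustivity is violated.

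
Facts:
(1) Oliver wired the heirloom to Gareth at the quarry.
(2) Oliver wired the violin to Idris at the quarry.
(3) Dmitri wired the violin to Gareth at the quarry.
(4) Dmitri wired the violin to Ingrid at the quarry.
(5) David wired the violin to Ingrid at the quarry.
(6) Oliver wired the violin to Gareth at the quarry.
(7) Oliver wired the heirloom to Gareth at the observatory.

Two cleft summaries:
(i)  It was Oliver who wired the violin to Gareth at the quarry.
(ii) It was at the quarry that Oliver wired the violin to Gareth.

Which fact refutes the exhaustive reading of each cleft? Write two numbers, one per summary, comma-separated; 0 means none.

Summary (i) focuses "Oliver" (the agent); background the violin as thing and Gareth as recipient and at the quarry as setting. Fact (3) matches that background with agent = Dmitri — refutes (i).
Summary (ii) focuses "at the quarry" (the setting); background Oliver as agent and the violin as thing and Gareth as recipient. No fact matches that background with a different setting, so 0.

3, 0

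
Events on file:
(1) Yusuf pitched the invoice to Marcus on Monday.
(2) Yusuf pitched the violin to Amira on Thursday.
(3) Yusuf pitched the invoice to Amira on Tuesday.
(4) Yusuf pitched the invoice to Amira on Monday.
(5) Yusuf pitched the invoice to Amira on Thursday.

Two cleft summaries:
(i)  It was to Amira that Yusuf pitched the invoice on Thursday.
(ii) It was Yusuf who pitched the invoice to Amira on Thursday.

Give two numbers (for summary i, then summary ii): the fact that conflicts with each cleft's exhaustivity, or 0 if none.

Summary (i) focuses "Amira" (the recipient); background Yusuf as agent and the invoice as thing and on Thursday as setting. No fact matches that background with a different recipient, so 0.
Summary (ii) focuses "Yusuf" (the agent); background the invoice as thing and Amira as recipient and on Thursday as setting. No fact matches that background with a different agent, so 0.

0, 0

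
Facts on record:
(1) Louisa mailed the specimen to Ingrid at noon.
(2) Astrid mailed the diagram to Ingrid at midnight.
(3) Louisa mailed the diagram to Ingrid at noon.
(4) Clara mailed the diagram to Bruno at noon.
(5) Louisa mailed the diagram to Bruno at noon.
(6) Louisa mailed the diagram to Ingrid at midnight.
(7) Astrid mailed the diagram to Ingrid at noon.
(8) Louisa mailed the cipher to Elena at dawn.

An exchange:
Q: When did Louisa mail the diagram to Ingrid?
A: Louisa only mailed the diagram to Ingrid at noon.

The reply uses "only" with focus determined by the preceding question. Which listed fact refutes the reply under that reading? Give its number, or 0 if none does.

The question "When did ...?" targets the setting, so in the reply the focus falls on "at noon".
So "only" ranges over settings; the rest (Louisa as agent and the diagram as thing and Ingrid as recipient) is presupposed.
Fact (6) shares the background with a different setting (at midnight) — counterexample.
(Fact (5) would refute a reading with focus on the recipient — but that is not what the question asks.)

6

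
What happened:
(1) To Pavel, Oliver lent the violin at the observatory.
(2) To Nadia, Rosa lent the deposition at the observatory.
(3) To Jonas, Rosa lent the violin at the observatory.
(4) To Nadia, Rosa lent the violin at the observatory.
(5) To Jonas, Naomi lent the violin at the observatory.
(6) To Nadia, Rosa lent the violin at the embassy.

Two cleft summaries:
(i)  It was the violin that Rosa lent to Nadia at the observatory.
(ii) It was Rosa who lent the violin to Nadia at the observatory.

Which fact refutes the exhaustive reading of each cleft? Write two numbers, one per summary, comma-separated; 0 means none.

2, 0

(i): focus "the violin". Looking for same agent, recipient, setting (Rosa / Nadia / at the observatory) with some other thing — fact (2) has the deposition there. Refuted.
(ii): focus "Rosa". No fact shares same thing, recipient, setting (the violin / Nadia / at the observatory) with a different agent. 0.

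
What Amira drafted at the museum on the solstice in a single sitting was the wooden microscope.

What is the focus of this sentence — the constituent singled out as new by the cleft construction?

In a pseudo-cleft "What ... was X", the post-copular constituent X is the focus.
Here the focus is "the wooden microscope". The backgrounded (presupposed) material includes "Amira", "on the solstice", "in a single sitting" and "at the museum".

the wooden microscope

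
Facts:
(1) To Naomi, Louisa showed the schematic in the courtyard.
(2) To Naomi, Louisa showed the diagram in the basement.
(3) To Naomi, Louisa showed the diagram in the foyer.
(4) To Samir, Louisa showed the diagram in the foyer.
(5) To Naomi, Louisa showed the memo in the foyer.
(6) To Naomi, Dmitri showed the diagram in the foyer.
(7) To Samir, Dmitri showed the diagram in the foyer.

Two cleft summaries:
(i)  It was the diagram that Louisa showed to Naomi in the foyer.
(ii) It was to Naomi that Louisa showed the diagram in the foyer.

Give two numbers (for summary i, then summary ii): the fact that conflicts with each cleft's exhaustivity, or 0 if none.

(i): focus "the diagram". Looking for agent = Louisa, recipient = Naomi, setting = in the foyer with some other thing — fact (5) has the memo there. Refuted.
(ii): focus "Naomi". Looking for agent = Louisa, thing = the diagram, setting = in the foyer with some other recipient — fact (4) has Samir there. Refuted.

5, 4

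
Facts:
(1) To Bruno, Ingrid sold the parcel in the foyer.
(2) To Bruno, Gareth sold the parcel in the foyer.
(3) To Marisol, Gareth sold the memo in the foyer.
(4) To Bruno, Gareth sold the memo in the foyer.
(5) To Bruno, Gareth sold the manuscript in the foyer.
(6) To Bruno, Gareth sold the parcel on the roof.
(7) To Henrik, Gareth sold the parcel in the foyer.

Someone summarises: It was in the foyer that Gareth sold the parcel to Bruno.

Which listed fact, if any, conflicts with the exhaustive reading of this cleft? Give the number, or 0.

6

The cleft puts "in the foyer" in focus and presupposes the open proposition with Gareth as agent and the parcel as thing and Bruno as recipient.
Exhaustivity: in the foyer is the only setting satisfying that background.
Fact (6) shares the background but with setting = on the roof; exhaustivity is violated.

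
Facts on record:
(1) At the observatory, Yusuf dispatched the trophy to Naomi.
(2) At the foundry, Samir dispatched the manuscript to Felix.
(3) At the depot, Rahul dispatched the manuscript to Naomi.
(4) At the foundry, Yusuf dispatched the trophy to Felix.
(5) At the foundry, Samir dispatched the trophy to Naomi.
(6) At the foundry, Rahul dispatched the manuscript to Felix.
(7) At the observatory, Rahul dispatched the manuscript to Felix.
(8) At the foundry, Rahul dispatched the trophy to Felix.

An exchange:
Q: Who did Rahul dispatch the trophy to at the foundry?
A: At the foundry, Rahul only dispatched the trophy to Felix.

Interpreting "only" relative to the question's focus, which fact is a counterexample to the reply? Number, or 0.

The question "Who did ... to ...?" targets the recipient, so in the reply the focus falls on "Felix".
"Only" then excludes alternative recipients while the background — agent = Rahul, thing = the trophy, setting = at the foundry — is held fixed.
No listed fact shares that background with another recipient. Nothing contradicts the reply.
(Fact (6) would refute a reading with focus on the thing — but that is not what the question asks.)

0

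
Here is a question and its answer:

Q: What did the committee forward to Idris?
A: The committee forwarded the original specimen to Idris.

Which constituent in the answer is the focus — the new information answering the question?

the original specimen

The wh-word "what" asks about the direct object.
In the answer, "the committee" and "to Idris" are given — repeated from the question.
The constituent filling the direct object gap is "the original specimen"; that is the focus and would carry nuclear stress.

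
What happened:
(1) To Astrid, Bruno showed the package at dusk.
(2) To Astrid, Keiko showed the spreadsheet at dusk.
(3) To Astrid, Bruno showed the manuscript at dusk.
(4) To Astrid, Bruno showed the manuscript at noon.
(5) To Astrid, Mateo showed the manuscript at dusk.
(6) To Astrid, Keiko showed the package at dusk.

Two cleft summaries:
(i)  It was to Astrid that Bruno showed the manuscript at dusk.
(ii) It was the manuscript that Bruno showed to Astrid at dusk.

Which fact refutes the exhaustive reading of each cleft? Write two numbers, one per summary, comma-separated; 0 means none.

(i): focus "Astrid". No fact shares same agent, thing, setting (Bruno / the manuscript / at dusk) with a different recipient. 0.
(ii): focus "the manuscript". Looking for same agent, recipient, setting (Bruno / Astrid / at dusk) with some other thing — fact (1) has the package there. Refuted.

0, 1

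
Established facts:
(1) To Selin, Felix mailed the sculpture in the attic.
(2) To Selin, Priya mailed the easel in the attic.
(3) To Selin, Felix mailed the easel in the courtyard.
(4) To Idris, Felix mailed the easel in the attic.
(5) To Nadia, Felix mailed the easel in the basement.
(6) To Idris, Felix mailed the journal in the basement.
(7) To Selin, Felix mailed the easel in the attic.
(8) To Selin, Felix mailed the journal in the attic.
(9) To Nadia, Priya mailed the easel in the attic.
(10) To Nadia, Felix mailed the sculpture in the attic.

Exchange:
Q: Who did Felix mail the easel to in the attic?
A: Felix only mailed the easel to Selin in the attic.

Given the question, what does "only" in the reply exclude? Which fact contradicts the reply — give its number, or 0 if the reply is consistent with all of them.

4

Answering "Who did ... to ...?" puts focus on the recipient — here, "Selin".
So "only" ranges over recipients; the rest (same agent, thing, setting (Felix / the easel / in the attic)) is presupposed.
Fact (4) shares the background with a different recipient (Idris) — counterexample.
(Fact (1) would refute a reading with focus on the thing — but that is not what the question asks.)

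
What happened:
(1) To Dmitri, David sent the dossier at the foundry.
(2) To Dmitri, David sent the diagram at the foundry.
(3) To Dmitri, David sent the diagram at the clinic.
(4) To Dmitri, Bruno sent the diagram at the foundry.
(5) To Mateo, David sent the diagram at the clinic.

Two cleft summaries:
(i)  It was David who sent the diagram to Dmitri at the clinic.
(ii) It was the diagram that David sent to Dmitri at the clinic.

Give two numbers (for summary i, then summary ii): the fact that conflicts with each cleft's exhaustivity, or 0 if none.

Summary (i) focuses "David" (the agent); background thing = the diagram, recipient = Dmitri, setting = at the clinic. No fact matches that background with a different agent, so 0.
Summary (ii) focuses "the diagram" (the thing); background agent = David, recipient = Dmitri, setting = at the clinic. No fact matches that background with a different thing, so 0.

0, 0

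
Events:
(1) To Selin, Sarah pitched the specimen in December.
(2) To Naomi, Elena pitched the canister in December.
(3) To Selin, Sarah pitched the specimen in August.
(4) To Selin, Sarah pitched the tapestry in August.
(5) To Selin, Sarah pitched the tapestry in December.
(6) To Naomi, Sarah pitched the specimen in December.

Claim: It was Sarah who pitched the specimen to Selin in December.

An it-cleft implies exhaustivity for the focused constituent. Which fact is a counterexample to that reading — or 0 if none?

The cleft puts "Sarah" in focus and presupposes the open proposition with the specimen as thing and Selin as recipient and in December as setting.
Exhaustivity: Sarah is the only agent satisfying that background.
No listed fact matches the background with a different agent. Exhaustivity holds.

0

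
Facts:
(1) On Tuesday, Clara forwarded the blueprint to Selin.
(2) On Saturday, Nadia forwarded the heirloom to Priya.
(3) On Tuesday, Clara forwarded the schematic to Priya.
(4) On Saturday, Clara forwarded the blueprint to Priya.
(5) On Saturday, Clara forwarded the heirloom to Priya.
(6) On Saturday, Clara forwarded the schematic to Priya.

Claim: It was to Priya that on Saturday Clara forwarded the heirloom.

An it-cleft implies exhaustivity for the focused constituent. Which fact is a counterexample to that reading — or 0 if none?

Focus of the cleft: "Priya" (the recipient). Presupposed background: same agent, thing, setting (Clara / the heirloom / on Saturday).
Exhaustivity: Priya is the only recipient satisfying that background.
No listed fact matches the background with a different recipient. Exhaustivity holds.

0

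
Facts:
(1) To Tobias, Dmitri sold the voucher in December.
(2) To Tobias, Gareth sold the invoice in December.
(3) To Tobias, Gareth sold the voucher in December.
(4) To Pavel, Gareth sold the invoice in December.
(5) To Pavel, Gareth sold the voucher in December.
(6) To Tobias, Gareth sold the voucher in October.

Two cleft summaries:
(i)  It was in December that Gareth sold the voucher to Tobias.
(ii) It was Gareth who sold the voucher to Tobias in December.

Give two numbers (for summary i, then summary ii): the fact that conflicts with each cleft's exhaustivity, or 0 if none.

(i): focus "in December". Looking for same agent, thing, recipient (Gareth / the voucher / Tobias) with some other setting — fact (6) has in October there. Refuted.
(ii): focus "Gareth". Looking for same thing, recipient, setting (the voucher / Tobias / in December) with some other agent — fact (1) has Dmitri there. Refuted.

6, 1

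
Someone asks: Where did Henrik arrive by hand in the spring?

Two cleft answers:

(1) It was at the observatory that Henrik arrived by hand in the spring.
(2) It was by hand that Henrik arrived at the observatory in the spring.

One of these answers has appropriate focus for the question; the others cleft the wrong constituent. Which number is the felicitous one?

The question word "where" targets the location.
Option (1) clefts "at the observatory" — that matches what the question asks about.
Option (2) clefts "by hand" — the manner, not what was asked.
So the congruent reply is (1).

1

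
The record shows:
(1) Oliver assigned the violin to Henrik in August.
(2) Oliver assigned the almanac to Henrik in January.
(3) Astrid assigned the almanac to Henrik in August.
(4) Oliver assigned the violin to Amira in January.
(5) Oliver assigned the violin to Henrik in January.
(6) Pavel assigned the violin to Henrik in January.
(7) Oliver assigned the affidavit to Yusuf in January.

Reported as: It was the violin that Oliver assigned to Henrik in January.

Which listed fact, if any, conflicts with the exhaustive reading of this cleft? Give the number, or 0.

2

The cleft puts "the violin" in focus and presupposes the open proposition with agent = Oliver, recipient = Henrik, setting = in January.
Exhaustivity: the violin is the only thing satisfying that background.
But fact (2) also has agent = Oliver, recipient = Henrik, setting = in January, with thing = the almanac — so the exhaustive reading fails.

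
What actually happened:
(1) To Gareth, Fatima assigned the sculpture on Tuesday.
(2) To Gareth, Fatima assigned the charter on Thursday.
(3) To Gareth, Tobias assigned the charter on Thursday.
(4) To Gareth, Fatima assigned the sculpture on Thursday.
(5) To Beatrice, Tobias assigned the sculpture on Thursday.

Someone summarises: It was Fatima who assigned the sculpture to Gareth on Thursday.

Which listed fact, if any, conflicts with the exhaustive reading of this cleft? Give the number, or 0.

0

Focus of the cleft: "Fatima" (the agent). Presupposed background: thing = the sculpture, recipient = Gareth, setting = on Thursday.
Exhaustivity: Fatima is the only agent satisfying that background.
No listed fact matches the background with a different agent. Exhaustivity holds.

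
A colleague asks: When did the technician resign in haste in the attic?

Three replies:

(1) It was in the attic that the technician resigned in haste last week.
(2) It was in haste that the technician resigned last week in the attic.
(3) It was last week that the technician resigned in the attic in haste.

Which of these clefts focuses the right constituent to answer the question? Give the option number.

The question word "when" targets the time.
Option (1) clefts "in the attic" — the location, not what was asked.
Option (2) clefts "in haste" — the manner, not what was asked.
Option (3) clefts "last week" — that matches what the question asks about.
So the congruent reply is (3).

3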